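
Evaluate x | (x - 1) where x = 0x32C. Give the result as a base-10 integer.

x = 1100101100 = 812
x - 1 = 1100101011
OR    = 1100101111 = 815
(x | (x - 1) sets all bits below the lowest set bit.)

815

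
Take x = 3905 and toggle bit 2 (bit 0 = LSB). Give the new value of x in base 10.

3909

x = 111101000001
bit 2 is currently 0; toggle it via x ^ (1 << 2) = x ^ 4
→ 111101000101 = 3909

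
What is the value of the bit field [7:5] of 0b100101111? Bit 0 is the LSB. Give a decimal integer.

v = 100101111
Shift right by 5: 1001
Mask low 3 bits: 001 = 1

1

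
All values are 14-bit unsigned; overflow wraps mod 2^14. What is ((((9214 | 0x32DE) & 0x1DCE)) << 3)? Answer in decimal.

9214 = 10001111111110
0x32DE = 11001011011110
→ | → 11001111111110 = 13310
0x1DCE = 01110111001110
→ & → 01000111001110 = 4558
→ << 3 (mod 2^14) → 00111001110000 = 3696

3696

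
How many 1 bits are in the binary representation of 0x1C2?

4

0x1C2 = 111000010
Count the 1s: 1 + 1 + 1 + 1 = 4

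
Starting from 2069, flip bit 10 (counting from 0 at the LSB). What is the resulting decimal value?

x = 100000010101
bit 10 is currently 0; toggle it via x ^ (1 << 10) = x ^ 1024
→ 110000010101 = 3093

3093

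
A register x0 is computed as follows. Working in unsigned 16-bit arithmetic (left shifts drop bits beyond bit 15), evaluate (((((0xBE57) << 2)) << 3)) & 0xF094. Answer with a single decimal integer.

49280

0xBE57 = 1011111001010111
→ << 2 (mod 2^16) → 1111100101011100 = 63836
→ << 3 (mod 2^16) → 1100101011100000 = 51936
0xF094 = 1111000010010100
→ & → 1100000010000000 = 49280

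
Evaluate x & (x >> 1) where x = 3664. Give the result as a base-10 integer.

1536

x = 111001010000 = 3664
x>>1 = 011100101000
AND  = 011000000000 = 1536
(x & (x >> 1) has a 1 wherever x has two consecutive 1 bits.)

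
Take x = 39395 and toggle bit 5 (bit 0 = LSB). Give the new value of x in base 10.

x = 1001100111100011
bit 5 is currently 1; toggle it via x ^ (1 << 5) = x ^ 32
→ 1001100111000011 = 39363

39363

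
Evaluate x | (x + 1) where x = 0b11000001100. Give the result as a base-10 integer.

x = 11000001100 = 1548
x + 1 = 11000001101
OR    = 11000001101 = 1549
(x | (x + 1) sets the lowest cleared bit.)

1549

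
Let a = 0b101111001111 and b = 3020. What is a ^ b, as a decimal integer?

3

a = 101111001111
3020 = 101111001100
XOR → 000000000011 = 3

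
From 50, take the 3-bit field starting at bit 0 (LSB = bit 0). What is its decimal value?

v = 0000110010
Shift right by 0: 0000110010
Mask low 3 bits: 010 = 2

2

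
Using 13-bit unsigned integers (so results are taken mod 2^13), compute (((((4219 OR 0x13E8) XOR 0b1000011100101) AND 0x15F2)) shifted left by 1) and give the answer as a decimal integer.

548

4219 = 1000001111011
0x13E8 = 1001111101000
→ OR → 1001111111011 = 5115
0b1000011100101 = 1000011100101
→ XOR → 0001100011110 = 798
0x15F2 = 1010111110010
→ AND → 0000100010010 = 274
→ shifted left by 1 (mod 2^13) → 0001000100100 = 548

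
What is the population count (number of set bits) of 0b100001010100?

4

n = 100001010100
Count the 1s: 1 + 1 + 1 + 1 = 4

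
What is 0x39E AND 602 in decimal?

0x39E = 1110011110
602 = 1001011010
AND → 1000011010 = 538

538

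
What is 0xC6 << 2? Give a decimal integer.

792

0xC6 = 0011000110
shift left by 2 → 1100011000 = 792
(equivalently, 198 × 2^2 = 198 × 4)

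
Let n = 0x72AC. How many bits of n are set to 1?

8

0x72AC = 111001010101100
Count the 1s: 1 + 1 + 1 + 1 + 1 + 1 + 1 + 1 = 8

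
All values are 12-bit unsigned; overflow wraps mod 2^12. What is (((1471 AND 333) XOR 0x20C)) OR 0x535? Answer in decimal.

1845

1471 = 010110111111
333 = 000101001101
→ AND → 000100001101 = 269
0x20C = 001000001100
→ XOR → 001100000001 = 769
0x535 = 010100110101
→ OR → 011100110101 = 1845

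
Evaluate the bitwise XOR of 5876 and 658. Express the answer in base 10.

5222

5876 = 1011011110100
658 = 0001010010010
XOR → 1010001100110 = 5222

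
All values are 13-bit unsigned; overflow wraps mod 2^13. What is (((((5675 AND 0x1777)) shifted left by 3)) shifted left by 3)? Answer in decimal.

2240

5675 = 1011000101011
0x1777 = 1011101110111
→ AND → 1011000100011 = 5667
→ shifted left by 3 (mod 2^13) → 1000100011000 = 4376
→ shifted left by 3 (mod 2^13) → 0100011000000 = 2240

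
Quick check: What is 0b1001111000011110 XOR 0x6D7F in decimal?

a = 1001111000011110
0x6D7F = 0110110101111111
XOR → 1111001101100001 = 62305

62305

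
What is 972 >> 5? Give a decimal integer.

30

972 = 1111001100
shift right by 5 → 0000011110 = 30
(equivalently, floor(972 / 32))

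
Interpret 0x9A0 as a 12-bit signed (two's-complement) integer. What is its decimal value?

-1632

pattern = 100110100000 (MSB is 1 ⇒ negative)
Invert: 011001011111, add 1 → 011001100000 = 1632, so the value is -1632.
(Equivalently: 2464 - 2^12 = 2464 - 4096 = -1632.)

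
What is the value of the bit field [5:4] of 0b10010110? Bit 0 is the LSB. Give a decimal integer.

v = 10010110
Shift right by 4: 1001
Mask low 2 bits: 01 = 1

1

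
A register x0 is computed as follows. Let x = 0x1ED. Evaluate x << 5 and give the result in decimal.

15776

0x1ED = 00000111101101
shift left by 5 → 11110110100000 = 15776
(equivalently, 493 × 2^5 = 493 × 32)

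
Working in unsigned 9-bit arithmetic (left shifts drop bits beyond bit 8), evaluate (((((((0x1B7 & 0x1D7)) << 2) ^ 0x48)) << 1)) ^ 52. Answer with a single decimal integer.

28

0x1B7 = 110110111
0x1D7 = 111010111
→ & → 110010111 = 407
→ << 2 (mod 2^9) → 001011100 = 92
0x48 = 001001000
→ ^ → 000010100 = 20
→ << 1 (mod 2^9) → 000101000 = 40
52 = 000110100
→ ^ → 000011100 = 28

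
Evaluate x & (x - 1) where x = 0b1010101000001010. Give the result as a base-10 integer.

x = 1010101000001010 = 43530
x - 1 = 1010101000001001
AND   = 1010101000001000 = 43528
(x & (x - 1) clears the lowest set bit of x.)

43528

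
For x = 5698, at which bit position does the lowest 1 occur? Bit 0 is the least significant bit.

5698 = 1011001000010
Trailing zeros: 1, so the lowest set bit is bit 1 (value 2).

1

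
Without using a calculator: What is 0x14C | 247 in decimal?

0x14C = 101001100
247 = 011110111
 OR → 111111111 = 511

511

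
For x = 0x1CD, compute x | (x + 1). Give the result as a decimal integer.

463

x = 111001101 = 461
x + 1 = 111001110
OR    = 111001111 = 463
(x | (x + 1) sets the lowest cleared bit.)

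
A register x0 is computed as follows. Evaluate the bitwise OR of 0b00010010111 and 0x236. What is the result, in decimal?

a = 0010010111
0x236 = 1000110110
 OR → 1010110111 = 695

695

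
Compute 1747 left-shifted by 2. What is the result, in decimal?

1747 = 0011011010011
shift left by 2 → 1101101001100 = 6988
(equivalently, 1747 × 2^2 = 1747 × 4)

6988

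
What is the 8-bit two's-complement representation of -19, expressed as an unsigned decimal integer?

237

19 in 8 bits: 00010011
Invert: 11101100
Add 1:  11101101 = 237
(Check: 2^8 - 19 = 256 - 19 = 237.)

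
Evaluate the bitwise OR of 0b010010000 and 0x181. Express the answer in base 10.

a = 010010000
0x181 = 110000001
 OR → 110010001 = 401

401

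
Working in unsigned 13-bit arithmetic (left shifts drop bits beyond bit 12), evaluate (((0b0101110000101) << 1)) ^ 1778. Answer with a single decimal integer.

0b0101110000101 = 0101110000101
→ << 1 (mod 2^13) → 1011100001010 = 5898
1778 = 0011011110010
→ ^ → 1000111111000 = 4600

4600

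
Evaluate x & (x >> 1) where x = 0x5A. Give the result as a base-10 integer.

8

x = 1011010 = 90
x>>1 = 0101101
AND  = 0001000 = 8
(x & (x >> 1) has a 1 wherever x has two consecutive 1 bits.)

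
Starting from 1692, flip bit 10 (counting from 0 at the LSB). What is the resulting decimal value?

668

x = 011010011100
bit 10 is currently 1; toggle it via x ^ (1 << 10) = x ^ 1024
→ 001010011100 = 668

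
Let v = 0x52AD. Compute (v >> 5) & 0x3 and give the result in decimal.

1

v = 101001010101101
Shift right by 5: 1010010101
Mask low 2 bits: 01 = 1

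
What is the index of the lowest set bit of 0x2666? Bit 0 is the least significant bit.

1

0x2666 = 10011001100110
Trailing zeros: 1, so the lowest set bit is bit 1 (value 2).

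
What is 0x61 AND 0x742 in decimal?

64

0x61 = 00001100001
0x742 = 11101000010
AND → 00001000000 = 64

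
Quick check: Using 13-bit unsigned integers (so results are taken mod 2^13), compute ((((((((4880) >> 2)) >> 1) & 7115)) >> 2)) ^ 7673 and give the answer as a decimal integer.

4880 = 1001100010000
→ >> 2 → 0010011000100 = 1220
→ >> 1 → 0001001100010 = 610
7115 = 1101111001011
→ & → 0001001000010 = 578
→ >> 2 → 0000010010000 = 144
7673 = 1110111111001
→ ^ → 1110101101001 = 7529

7529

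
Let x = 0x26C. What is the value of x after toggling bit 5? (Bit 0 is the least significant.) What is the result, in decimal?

x = 1001101100
bit 5 is currently 1; toggle it via x ^ (1 << 5) = x ^ 32
→ 1001001100 = 588

588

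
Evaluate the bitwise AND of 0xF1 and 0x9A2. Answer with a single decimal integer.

160

0xF1 = 000011110001
0x9A2 = 100110100010
AND → 000010100000 = 160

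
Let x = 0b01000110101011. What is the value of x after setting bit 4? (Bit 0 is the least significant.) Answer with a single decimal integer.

4539

x = 01000110101011
bit 4 is currently 0; set it via x | (1 << 4) = x | 16
→ 01000110111011 = 4539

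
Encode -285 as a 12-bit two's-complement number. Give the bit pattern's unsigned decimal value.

285 in 12 bits: 000100011101
Invert: 111011100010
Add 1:  111011100011 = 3811
(Check: 2^12 - 285 = 4096 - 285 = 3811.)

3811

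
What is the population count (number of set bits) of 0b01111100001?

6

n = 1111100001
Count the 1s: 1 + 1 + 1 + 1 + 1 + 1 = 6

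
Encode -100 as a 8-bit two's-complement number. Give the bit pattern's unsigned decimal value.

100 in 8 bits: 01100100
Invert: 10011011
Add 1:  10011100 = 156
(Check: 2^8 - 100 = 256 - 100 = 156.)

156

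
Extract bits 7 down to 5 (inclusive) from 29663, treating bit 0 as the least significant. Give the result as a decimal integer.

6

v = 111001111011111
Shift right by 5: 1110011110
Mask low 3 bits: 110 = 6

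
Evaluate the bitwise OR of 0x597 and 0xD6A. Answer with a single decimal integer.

0x597 = 010110010111
0xD6A = 110101101010
 OR → 110111111111 = 3583

3583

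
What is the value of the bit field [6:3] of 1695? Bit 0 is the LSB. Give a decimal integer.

v = 011010011111
Shift right by 3: 011010011
Mask low 4 bits: 0011 = 3

3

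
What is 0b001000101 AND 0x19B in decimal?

a = 001000101
0x19B = 110011011
AND → 000000001 = 1

1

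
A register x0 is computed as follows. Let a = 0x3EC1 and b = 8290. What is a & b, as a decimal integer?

0x3EC1 = 11111011000001
8290 = 10000001100010
AND → 10000001000000 = 8256

8256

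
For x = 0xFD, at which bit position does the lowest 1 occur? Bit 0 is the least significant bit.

0xFD = 11111101
Trailing zeros: 0, so the lowest set bit is bit 0 (value 1).

0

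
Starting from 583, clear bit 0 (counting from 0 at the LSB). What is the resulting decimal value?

582

x = 1001000111
bit 0 is currently 1; clear it via x & ~(1 << 0) = x & ~1
→ 1001000110 = 582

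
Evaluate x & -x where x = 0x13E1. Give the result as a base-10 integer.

1

x = 1001111100001 = 5089
-x (two's complement) = …0110000011111
AND   = 0000000000001 = 1
(x & -x isolates the lowest set bit of x.)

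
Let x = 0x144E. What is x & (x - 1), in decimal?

5196

x = 1010001001110 = 5198
x - 1 = 1010001001101
AND   = 1010001001100 = 5196
(x & (x - 1) clears the lowest set bit of x.)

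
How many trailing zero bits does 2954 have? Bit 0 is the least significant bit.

1

2954 = 101110001010
Trailing zeros: 1, so the lowest set bit is bit 1 (value 2).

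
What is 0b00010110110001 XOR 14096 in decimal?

a = 00010110110001
14096 = 11011100010000
XOR → 11001010100001 = 12961

12961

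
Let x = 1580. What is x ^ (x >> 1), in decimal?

1338

x = 11000101100 = 1580
x>>1 = 01100010110
XOR  = 10100111010 = 1338
(x ^ (x >> 1) gives the standard binary-reflected Gray code of x.)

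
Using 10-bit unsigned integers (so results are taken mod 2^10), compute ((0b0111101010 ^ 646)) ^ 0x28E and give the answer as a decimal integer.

0b0111101010 = 0111101010
646 = 1010000110
→ ^ → 1101101100 = 876
0x28E = 1010001110
→ ^ → 0111100010 = 482

482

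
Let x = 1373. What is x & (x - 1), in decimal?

1372

x = 10101011101 = 1373
x - 1 = 10101011100
AND   = 10101011100 = 1372
(x & (x - 1) clears the lowest set bit of x.)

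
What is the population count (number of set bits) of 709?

5

709 = 1011000101
Count the 1s: 1 + 1 + 1 + 1 + 1 = 5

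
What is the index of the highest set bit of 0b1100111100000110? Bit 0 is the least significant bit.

0b1100111100000110 = 1100111100000110
The topmost 1 is at position 15 (since 2^15 = 32768 ≤ 52998 < 65536).

15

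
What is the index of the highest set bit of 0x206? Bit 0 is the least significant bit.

9

0x206 = 1000000110
The topmost 1 is at position 9 (since 2^9 = 512 ≤ 518 < 1024).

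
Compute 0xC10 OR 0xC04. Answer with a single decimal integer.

0xC10 = 110000010000
0xC04 = 110000000100
 OR → 110000010100 = 3092

3092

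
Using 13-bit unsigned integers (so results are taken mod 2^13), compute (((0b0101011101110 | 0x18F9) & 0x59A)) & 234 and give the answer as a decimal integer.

0b0101011101110 = 0101011101110
0x18F9 = 1100011111001
→ | → 1101011111111 = 6911
0x59A = 0010110011010
→ & → 0000010011010 = 154
234 = 0000011101010
→ & → 0000010001010 = 138

138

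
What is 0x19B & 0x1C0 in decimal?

0x19B = 110011011
0x1C0 = 111000000
AND → 110000000 = 384

384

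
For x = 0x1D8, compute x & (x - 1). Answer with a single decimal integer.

x = 111011000 = 472
x - 1 = 111010111
AND   = 111010000 = 464
(x & (x - 1) clears the lowest set bit of x.)

464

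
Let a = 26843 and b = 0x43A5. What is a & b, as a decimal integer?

26843 = 110100011011011
0x43A5 = 100001110100101
AND → 100000010000001 = 16513

16513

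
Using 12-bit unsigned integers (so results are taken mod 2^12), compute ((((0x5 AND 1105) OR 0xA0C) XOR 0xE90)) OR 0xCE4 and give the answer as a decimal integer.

3325

0x5 = 000000000101
1105 = 010001010001
→ AND → 000000000001 = 1
0xA0C = 101000001100
→ OR → 101000001101 = 2573
0xE90 = 111010010000
→ XOR → 010010011101 = 1181
0xCE4 = 110011100100
→ OR → 110011111101 = 3325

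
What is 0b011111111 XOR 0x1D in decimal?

a = 11111111
0x1D = 00011101
XOR → 11100010 = 226

226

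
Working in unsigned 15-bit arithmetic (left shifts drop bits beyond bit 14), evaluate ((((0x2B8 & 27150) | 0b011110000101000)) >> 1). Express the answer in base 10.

7956

0x2B8 = 000001010111000
27150 = 110101000001110
→ & → 000001000001000 = 520
0b011110000101000 = 011110000101000
→ | → 011111000101000 = 15912
→ >> 1 → 001111100010100 = 7956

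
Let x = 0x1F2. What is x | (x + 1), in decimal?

499

x = 111110010 = 498
x + 1 = 111110011
OR    = 111110011 = 499
(x | (x + 1) sets the lowest cleared bit.)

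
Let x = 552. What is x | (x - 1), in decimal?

x = 1000101000 = 552
x - 1 = 1000100111
OR    = 1000101111 = 559
(x | (x - 1) sets all bits below the lowest set bit.)

559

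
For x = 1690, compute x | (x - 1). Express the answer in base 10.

x = 11010011010 = 1690
x - 1 = 11010011001
OR    = 11010011011 = 1691
(x | (x - 1) sets all bits below the lowest set bit.)

1691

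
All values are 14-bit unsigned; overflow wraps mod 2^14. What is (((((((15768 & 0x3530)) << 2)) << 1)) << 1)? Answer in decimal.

15768 = 11110110011000
0x3530 = 11010100110000
→ & → 11010100010000 = 13584
→ << 2 (mod 2^14) → 01010001000000 = 5184
→ << 1 (mod 2^14) → 10100010000000 = 10368
→ << 1 (mod 2^14) → 01000100000000 = 4352

4352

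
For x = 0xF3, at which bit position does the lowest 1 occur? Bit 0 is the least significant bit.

0xF3 = 11110011
Trailing zeros: 0, so the lowest set bit is bit 0 (value 1).

0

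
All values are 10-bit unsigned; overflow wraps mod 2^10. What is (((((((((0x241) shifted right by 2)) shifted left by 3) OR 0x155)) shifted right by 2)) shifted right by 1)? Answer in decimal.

0x241 = 1001000001
→ shifted right by 2 → 0010010000 = 144
→ shifted left by 3 (mod 2^10) → 0010000000 = 128
0x155 = 0101010101
→ OR → 0111010101 = 469
→ shifted right by 2 → 0001110101 = 117
→ shifted right by 1 → 0000111010 = 58

58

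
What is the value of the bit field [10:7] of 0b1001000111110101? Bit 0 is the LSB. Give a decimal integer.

3

v = 1001000111110101
Shift right by 7: 100100011
Mask low 4 bits: 0011 = 3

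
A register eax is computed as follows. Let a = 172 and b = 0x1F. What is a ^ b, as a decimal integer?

172 = 10101100
0x1F = 00011111
XOR → 10110011 = 179

179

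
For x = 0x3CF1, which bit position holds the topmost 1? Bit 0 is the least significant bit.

13

0x3CF1 = 11110011110001
The topmost 1 is at position 13 (since 2^13 = 8192 ≤ 15601 < 16384).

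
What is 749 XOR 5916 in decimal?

5617

749 = 0001011101101
5916 = 1011100011100
XOR → 1010111110001 = 5617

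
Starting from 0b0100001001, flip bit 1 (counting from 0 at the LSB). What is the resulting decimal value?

x = 0100001001
bit 1 is currently 0; toggle it via x ^ (1 << 1) = x ^ 2
→ 0100001011 = 267

267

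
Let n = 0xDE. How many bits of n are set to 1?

0xDE = 11011110
Count the 1s: 1 + 1 + 1 + 1 + 1 + 1 = 6

6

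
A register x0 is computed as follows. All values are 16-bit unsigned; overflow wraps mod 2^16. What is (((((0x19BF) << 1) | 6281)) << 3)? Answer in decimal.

57336

0x19BF = 0001100110111111
→ << 1 (mod 2^16) → 0011001101111110 = 13182
6281 = 0001100010001001
→ | → 0011101111111111 = 15359
→ << 3 (mod 2^16) → 1101111111111000 = 57336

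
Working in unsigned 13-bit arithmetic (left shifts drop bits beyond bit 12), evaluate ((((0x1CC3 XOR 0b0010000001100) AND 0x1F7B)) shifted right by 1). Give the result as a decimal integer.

0x1CC3 = 1110011000011
0b0010000001100 = 0010000001100
→ XOR → 1100011001111 = 6351
0x1F7B = 1111101111011
→ AND → 1100001001011 = 6219
→ shifted right by 1 → 0110000100101 = 3109

3109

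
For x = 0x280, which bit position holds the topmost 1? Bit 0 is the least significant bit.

9

0x280 = 1010000000
The topmost 1 is at position 9 (since 2^9 = 512 ≤ 640 < 1024).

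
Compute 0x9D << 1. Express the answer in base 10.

0x9D = 010011101
shift left by 1 → 100111010 = 314
(equivalently, 157 × 2^1 = 157 × 2)

314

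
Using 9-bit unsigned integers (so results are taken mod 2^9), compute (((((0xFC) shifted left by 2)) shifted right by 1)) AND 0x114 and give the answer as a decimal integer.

16

0xFC = 011111100
→ shifted left by 2 (mod 2^9) → 111110000 = 496
→ shifted right by 1 → 011111000 = 248
0x114 = 100010100
→ AND → 000010000 = 16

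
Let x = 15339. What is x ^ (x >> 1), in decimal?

9758

x = 11101111101011 = 15339
x>>1 = 01110111110101
XOR  = 10011000011110 = 9758
(x ^ (x >> 1) gives the standard binary-reflected Gray code of x.)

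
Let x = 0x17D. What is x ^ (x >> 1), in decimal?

451

x = 101111101 = 381
x>>1 = 010111110
XOR  = 111000011 = 451
(x ^ (x >> 1) gives the standard binary-reflected Gray code of x.)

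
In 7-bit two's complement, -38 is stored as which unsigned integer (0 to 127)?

38 in 7 bits: 0100110
Invert: 1011001
Add 1:  1011010 = 90
(Check: 2^7 - 38 = 128 - 38 = 90.)

90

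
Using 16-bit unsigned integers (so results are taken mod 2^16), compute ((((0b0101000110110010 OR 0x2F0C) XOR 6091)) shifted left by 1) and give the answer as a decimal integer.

53482

0b0101000110110010 = 0101000110110010
0x2F0C = 0010111100001100
→ OR → 0111111110111110 = 32702
6091 = 0001011111001011
→ XOR → 0110100001110101 = 26741
→ shifted left by 1 (mod 2^16) → 1101000011101010 = 53482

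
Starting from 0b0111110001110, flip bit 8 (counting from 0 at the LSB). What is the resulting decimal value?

x = 0111110001110
bit 8 is currently 1; toggle it via x ^ (1 << 8) = x ^ 256
→ 0111010001110 = 3726

3726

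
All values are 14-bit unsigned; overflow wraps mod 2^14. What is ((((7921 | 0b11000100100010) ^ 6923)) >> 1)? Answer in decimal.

4732

7921 = 01111011110001
0b11000100100010 = 11000100100010
→ | → 11111111110011 = 16371
6923 = 01101100001011
→ ^ → 10010011111000 = 9464
→ >> 1 → 01001001111100 = 4732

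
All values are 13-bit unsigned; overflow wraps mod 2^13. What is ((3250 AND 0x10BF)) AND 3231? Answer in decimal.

3250 = 0110010110010
0x10BF = 1000010111111
→ AND → 0000010110010 = 178
3231 = 0110010011111
→ AND → 0000010010010 = 146

146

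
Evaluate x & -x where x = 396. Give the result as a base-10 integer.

x = 110001100 = 396
-x (two's complement) = …001110100
AND   = 000000100 = 4
(x & -x isolates the lowest set bit of x.)

4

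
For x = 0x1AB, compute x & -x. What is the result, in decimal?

x = 110101011 = 427
-x (two's complement) = …001010101
AND   = 000000001 = 1
(x & -x isolates the lowest set bit of x.)

1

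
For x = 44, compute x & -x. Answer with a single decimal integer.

4

x = 101100 = 44
-x (two's complement) = …010100
AND   = 000100 = 4
(x & -x isolates the lowest set bit of x.)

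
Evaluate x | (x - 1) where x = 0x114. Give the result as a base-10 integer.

x = 100010100 = 276
x - 1 = 100010011
OR    = 100010111 = 279
(x | (x - 1) sets all bits below the lowest set bit.)

279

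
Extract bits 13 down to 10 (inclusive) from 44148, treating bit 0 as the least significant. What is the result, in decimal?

v = 1010110001110100
Shift right by 10: 101011
Mask low 4 bits: 1011 = 11

11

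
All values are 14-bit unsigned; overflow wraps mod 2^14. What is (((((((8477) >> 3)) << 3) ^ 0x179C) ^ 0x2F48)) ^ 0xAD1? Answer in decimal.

4893

8477 = 10000100011101
→ >> 3 → 00010000100011 = 1059
→ << 3 (mod 2^14) → 10000100011000 = 8472
0x179C = 01011110011100
→ ^ → 11011010000100 = 13956
0x2F48 = 10111101001000
→ ^ → 01100111001100 = 6604
0xAD1 = 00101011010001
→ ^ → 01001100011101 = 4893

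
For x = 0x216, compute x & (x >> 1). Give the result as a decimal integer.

x = 1000010110 = 534
x>>1 = 0100001011
AND  = 0000000010 = 2
(x & (x >> 1) has a 1 wherever x has two consecutive 1 bits.)

2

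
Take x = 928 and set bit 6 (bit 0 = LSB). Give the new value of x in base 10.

992

x = 001110100000
bit 6 is currently 0; set it via x | (1 << 6) = x | 64
→ 001111100000 = 992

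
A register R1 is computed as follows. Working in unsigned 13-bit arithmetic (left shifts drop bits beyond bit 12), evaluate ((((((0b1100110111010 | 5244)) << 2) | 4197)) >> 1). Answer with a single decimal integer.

3070

0b1100110111010 = 1100110111010
5244 = 1010001111100
→ | → 1110111111110 = 7678
→ << 2 (mod 2^13) → 1011111111000 = 6136
4197 = 1000001100101
→ | → 1011111111101 = 6141
→ >> 1 → 0101111111110 = 3070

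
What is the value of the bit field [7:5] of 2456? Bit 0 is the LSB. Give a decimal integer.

v = 0100110011000
Shift right by 5: 01001100
Mask low 3 bits: 100 = 4

4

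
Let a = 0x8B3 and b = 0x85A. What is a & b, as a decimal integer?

0x8B3 = 100010110011
0x85A = 100001011010
AND → 100000010010 = 2066

2066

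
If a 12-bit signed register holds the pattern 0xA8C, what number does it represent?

pattern = 101010001100 (MSB is 1 ⇒ negative)
Invert: 010101110011, add 1 → 010101110100 = 1396, so the value is -1396.
(Equivalently: 2700 - 2^12 = 2700 - 4096 = -1396.)

-1396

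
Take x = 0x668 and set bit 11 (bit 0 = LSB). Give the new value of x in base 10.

3688

x = 011001101000
bit 11 is currently 0; set it via x | (1 << 11) = x | 2048
→ 111001101000 = 3688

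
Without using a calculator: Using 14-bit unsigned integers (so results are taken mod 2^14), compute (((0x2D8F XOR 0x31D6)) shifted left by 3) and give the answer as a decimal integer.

8904

0x2D8F = 10110110001111
0x31D6 = 11000111010110
→ XOR → 01110001011001 = 7257
→ shifted left by 3 (mod 2^14) → 10001011001000 = 8904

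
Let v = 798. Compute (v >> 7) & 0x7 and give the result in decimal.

v = 01100011110
Shift right by 7: 0110
Mask low 3 bits: 110 = 6

6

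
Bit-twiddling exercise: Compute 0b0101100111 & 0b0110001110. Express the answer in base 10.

262

a = 101100111
b = 110001110
AND → 100000110 = 262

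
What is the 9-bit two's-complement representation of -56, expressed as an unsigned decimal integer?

56 in 9 bits: 000111000
Invert: 111000111
Add 1:  111001000 = 456
(Check: 2^9 - 56 = 512 - 56 = 456.)

456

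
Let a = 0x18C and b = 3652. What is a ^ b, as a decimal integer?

0x18C = 000110001100
3652 = 111001000100
XOR → 111111001000 = 4040

4040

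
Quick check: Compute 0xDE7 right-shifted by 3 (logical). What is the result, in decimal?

0xDE7 = 110111100111
shift right by 3 → 000110111100 = 444
(equivalently, floor(3559 / 8))

444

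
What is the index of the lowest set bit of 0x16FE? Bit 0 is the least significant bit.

1

0x16FE = 1011011111110
Trailing zeros: 1, so the lowest set bit is bit 1 (value 2).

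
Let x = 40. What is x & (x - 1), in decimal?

32

x = 101000 = 40
x - 1 = 100111
AND   = 100000 = 32
(x & (x - 1) clears the lowest set bit of x.)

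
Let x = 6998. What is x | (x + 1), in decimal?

6999

x = 1101101010110 = 6998
x + 1 = 1101101010111
OR    = 1101101010111 = 6999
(x | (x + 1) sets the lowest cleared bit.)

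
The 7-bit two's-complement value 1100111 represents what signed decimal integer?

-25

pattern = 1100111 (MSB is 1 ⇒ negative)
Invert: 0011000, add 1 → 0011001 = 25, so the value is -25.
(Equivalently: 103 - 2^7 = 103 - 128 = -25.)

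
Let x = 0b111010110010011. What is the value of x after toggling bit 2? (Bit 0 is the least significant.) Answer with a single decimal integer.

30103

x = 111010110010011
bit 2 is currently 0; toggle it via x ^ (1 << 2) = x ^ 4
→ 111010110010111 = 30103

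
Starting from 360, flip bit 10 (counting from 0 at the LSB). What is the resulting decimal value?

1384

x = 00101101000
bit 10 is currently 0; toggle it via x ^ (1 << 10) = x ^ 1024
→ 10101101000 = 1384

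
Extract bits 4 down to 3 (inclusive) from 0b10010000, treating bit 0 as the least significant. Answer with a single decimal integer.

2

v = 10010000
Shift right by 3: 10010
Mask low 2 bits: 10 = 2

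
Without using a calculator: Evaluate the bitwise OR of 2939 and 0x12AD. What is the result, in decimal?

2939 = 0101101111011
0x12AD = 1001010101101
 OR → 1101111111111 = 7167

7167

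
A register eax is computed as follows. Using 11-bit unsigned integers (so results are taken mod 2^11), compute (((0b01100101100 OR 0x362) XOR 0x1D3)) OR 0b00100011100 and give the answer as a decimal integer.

0b01100101100 = 01100101100
0x362 = 01101100010
→ OR → 01101101110 = 878
0x1D3 = 00111010011
→ XOR → 01010111101 = 701
0b00100011100 = 00100011100
→ OR → 01110111101 = 957

957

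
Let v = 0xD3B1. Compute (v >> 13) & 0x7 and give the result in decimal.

v = 1101001110110001
Shift right by 13: 110
Mask low 3 bits: 110 = 6

6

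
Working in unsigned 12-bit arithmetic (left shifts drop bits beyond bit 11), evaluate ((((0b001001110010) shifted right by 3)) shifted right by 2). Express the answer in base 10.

0b001001110010 = 001001110010
→ shifted right by 3 → 000001001110 = 78
→ shifted right by 2 → 000000010011 = 19

19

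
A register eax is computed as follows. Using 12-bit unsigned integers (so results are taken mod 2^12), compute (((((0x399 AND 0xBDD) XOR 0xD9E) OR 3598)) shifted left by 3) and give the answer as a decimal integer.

120

0x399 = 001110011001
0xBDD = 101111011101
→ AND → 001110011001 = 921
0xD9E = 110110011110
→ XOR → 111000000111 = 3591
3598 = 111000001110
→ OR → 111000001111 = 3599
→ shifted left by 3 (mod 2^12) → 000001111000 = 120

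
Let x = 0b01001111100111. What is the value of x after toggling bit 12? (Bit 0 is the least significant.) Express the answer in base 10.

999

x = 01001111100111
bit 12 is currently 1; toggle it via x ^ (1 << 12) = x ^ 4096
→ 00001111100111 = 999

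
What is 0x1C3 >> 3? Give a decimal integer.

0x1C3 = 111000011
shift right by 3 → 000111000 = 56
(equivalently, floor(451 / 8))

56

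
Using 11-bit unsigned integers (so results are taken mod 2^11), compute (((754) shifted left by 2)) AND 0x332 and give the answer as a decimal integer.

768

754 = 01011110010
→ shifted left by 2 (mod 2^11) → 01111001000 = 968
0x332 = 01100110010
→ AND → 01100000000 = 768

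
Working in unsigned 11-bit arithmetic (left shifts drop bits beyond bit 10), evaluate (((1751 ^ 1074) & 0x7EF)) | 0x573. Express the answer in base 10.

1751 = 11011010111
1074 = 10000110010
→ ^ → 01011100101 = 741
0x7EF = 11111101111
→ & → 01011100101 = 741
0x573 = 10101110011
→ | → 11111110111 = 2039

2039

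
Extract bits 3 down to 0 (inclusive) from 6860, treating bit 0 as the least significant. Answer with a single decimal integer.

12

v = 1101011001100
Shift right by 0: 1101011001100
Mask low 4 bits: 1100 = 12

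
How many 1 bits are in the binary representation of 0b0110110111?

7

n = 110110111
Count the 1s: 1 + 1 + 1 + 1 + 1 + 1 + 1 = 7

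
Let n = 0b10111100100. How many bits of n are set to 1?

6

n = 10111100100
Count the 1s: 1 + 1 + 1 + 1 + 1 + 1 = 6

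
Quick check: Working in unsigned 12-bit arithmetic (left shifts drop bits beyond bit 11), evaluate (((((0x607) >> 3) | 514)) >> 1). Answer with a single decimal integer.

0x607 = 011000000111
→ >> 3 → 000011000000 = 192
514 = 001000000010
→ | → 001011000010 = 706
→ >> 1 → 000101100001 = 353

353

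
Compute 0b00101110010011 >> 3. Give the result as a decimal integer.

370

x = 101110010011
shift right by 3 → 000101110010 = 370
(equivalently, floor(2963 / 8))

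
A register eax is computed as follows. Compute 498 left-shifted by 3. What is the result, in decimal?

3984

498 = 000111110010
shift left by 3 → 111110010000 = 3984
(equivalently, 498 × 2^3 = 498 × 8)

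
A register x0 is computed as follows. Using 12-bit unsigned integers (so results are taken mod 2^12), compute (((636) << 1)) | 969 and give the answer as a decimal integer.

2041

636 = 001001111100
→ << 1 (mod 2^12) → 010011111000 = 1272
969 = 001111001001
→ | → 011111111001 = 2041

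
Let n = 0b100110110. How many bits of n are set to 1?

n = 100110110
Count the 1s: 1 + 1 + 1 + 1 + 1 = 5

5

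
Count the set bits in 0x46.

0x46 = 1000110
Count the 1s: 1 + 1 + 1 = 3

3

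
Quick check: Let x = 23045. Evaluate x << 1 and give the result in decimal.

23045 = 0101101000000101
shift left by 1 → 1011010000001010 = 46090
(equivalently, 23045 × 2^1 = 23045 × 2)

46090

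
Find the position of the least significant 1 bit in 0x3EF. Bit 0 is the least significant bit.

0

0x3EF = 1111101111
Trailing zeros: 0, so the lowest set bit is bit 0 (value 1).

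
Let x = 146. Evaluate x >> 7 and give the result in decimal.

1

146 = 10010010
shift right by 7 → 00000001 = 1
(equivalently, floor(146 / 128))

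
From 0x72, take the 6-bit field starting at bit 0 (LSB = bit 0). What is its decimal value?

50

v = 00001110010
Shift right by 0: 00001110010
Mask low 6 bits: 110010 = 50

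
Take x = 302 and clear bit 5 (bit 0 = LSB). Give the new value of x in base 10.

270

x = 000100101110
bit 5 is currently 1; clear it via x & ~(1 << 5) = x & ~32
→ 000100001110 = 270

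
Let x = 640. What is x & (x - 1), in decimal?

x = 1010000000 = 640
x - 1 = 1001111111
AND   = 1000000000 = 512
(x & (x - 1) clears the lowest set bit of x.)

512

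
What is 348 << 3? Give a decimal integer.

348 = 000101011100
shift left by 3 → 101011100000 = 2784
(equivalently, 348 × 2^3 = 348 × 8)

2784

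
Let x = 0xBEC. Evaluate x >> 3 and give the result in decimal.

0xBEC = 101111101100
shift right by 3 → 000101111101 = 381
(equivalently, floor(3052 / 8))

381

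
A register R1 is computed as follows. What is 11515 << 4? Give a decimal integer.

11515 = 000010110011111011
shift left by 4 → 101100111110110000 = 184240
(equivalently, 11515 × 2^4 = 11515 × 16)

184240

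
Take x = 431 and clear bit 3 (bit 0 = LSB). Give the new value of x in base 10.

x = 110101111
bit 3 is currently 1; clear it via x & ~(1 << 3) = x & ~8
→ 110100111 = 423

423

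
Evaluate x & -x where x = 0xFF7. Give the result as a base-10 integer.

x = 111111110111 = 4087
-x (two's complement) = …000000001001
AND   = 000000000001 = 1
(x & -x isolates the lowest set bit of x.)

1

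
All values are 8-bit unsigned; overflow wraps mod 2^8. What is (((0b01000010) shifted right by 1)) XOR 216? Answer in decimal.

0b01000010 = 01000010
→ shifted right by 1 → 00100001 = 33
216 = 11011000
→ XOR → 11111001 = 249

249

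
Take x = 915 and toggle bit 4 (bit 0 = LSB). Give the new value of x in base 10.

899

x = 1110010011
bit 4 is currently 1; toggle it via x ^ (1 << 4) = x ^ 16
→ 1110000011 = 899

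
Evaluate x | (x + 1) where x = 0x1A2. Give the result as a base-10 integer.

419

x = 110100010 = 418
x + 1 = 110100011
OR    = 110100011 = 419
(x | (x + 1) sets the lowest cleared bit.)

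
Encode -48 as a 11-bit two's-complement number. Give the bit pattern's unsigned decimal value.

2000

48 in 11 bits: 00000110000
Invert: 11111001111
Add 1:  11111010000 = 2000
(Check: 2^11 - 48 = 2048 - 48 = 2000.)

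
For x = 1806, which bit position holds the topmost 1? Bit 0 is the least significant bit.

10

1806 = 11100001110
The topmost 1 is at position 10 (since 2^10 = 1024 ≤ 1806 < 2048).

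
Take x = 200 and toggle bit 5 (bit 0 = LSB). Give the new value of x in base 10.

232

x = 0011001000
bit 5 is currently 0; toggle it via x ^ (1 << 5) = x ^ 32
→ 0011101000 = 232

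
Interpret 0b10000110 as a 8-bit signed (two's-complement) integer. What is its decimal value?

-122

pattern = 10000110 (MSB is 1 ⇒ negative)
Invert: 01111001, add 1 → 01111010 = 122, so the value is -122.
(Equivalently: 134 - 2^8 = 134 - 256 = -122.)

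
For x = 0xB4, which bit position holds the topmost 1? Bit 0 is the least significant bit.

7

0xB4 = 10110100
The topmost 1 is at position 7 (since 2^7 = 128 ≤ 180 < 256).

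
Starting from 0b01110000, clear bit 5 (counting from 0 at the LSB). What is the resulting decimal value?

x = 01110000
bit 5 is currently 1; clear it via x & ~(1 << 5) = x & ~32
→ 01010000 = 80

80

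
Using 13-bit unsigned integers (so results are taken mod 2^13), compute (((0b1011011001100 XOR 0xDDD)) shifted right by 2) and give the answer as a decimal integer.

1732

0b1011011001100 = 1011011001100
0xDDD = 0110111011101
→ XOR → 1101100010001 = 6929
→ shifted right by 2 → 0011011000100 = 1732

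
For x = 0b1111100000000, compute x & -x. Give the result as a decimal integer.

x = 1111100000000 = 7936
-x (two's complement) = …0000100000000
AND   = 0000100000000 = 256
(x & -x isolates the lowest set bit of x.)

256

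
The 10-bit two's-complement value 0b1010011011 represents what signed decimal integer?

pattern = 1010011011 (MSB is 1 ⇒ negative)
Invert: 0101100100, add 1 → 0101100101 = 357, so the value is -357.
(Equivalently: 667 - 2^10 = 667 - 1024 = -357.)

-357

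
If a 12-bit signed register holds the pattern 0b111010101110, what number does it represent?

-338

pattern = 111010101110 (MSB is 1 ⇒ negative)
Invert: 000101010001, add 1 → 000101010010 = 338, so the value is -338.
(Equivalently: 3758 - 2^12 = 3758 - 4096 = -338.)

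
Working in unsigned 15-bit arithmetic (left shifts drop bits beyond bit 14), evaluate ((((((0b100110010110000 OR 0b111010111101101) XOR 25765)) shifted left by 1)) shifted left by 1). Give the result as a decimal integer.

0b100110010110000 = 100110010110000
0b111010111101101 = 111010111101101
→ OR → 111110111111101 = 32253
25765 = 110010010100101
→ XOR → 001100101011000 = 6488
→ shifted left by 1 (mod 2^15) → 011001010110000 = 12976
→ shifted left by 1 (mod 2^15) → 110010101100000 = 25952

25952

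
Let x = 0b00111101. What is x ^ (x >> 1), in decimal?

x = 111101 = 61
x>>1 = 011110
XOR  = 100011 = 35
(x ^ (x >> 1) gives the standard binary-reflected Gray code of x.)

35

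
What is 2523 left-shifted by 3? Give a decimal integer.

20184

2523 = 000100111011011
shift left by 3 → 100111011011000 = 20184
(equivalently, 2523 × 2^3 = 2523 × 8)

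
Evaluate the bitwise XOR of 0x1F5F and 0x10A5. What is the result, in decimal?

4090

0x1F5F = 1111101011111
0x10A5 = 1000010100101
XOR → 0111111111010 = 4090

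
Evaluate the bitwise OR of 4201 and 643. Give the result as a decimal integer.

4843

4201 = 1000001101001
643 = 0001010000011
 OR → 1001011101011 = 4843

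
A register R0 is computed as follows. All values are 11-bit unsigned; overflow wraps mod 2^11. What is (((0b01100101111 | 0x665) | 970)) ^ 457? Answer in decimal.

0b01100101111 = 01100101111
0x665 = 11001100101
→ | → 11101101111 = 1903
970 = 01111001010
→ | → 11111101111 = 2031
457 = 00111001001
→ ^ → 11000100110 = 1574

1574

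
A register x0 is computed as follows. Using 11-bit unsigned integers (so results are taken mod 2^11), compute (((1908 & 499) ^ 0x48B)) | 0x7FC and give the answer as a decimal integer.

1908 = 11101110100
499 = 00111110011
→ & → 00101110000 = 368
0x48B = 10010001011
→ ^ → 10111111011 = 1531
0x7FC = 11111111100
→ | → 11111111111 = 2047

2047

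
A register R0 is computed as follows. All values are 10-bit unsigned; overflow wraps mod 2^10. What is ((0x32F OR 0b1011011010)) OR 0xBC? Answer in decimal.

0x32F = 1100101111
0b1011011010 = 1011011010
→ OR → 1111111111 = 1023
0xBC = 0010111100
→ OR → 1111111111 = 1023

1023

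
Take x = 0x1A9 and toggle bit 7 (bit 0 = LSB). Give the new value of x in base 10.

x = 110101001
bit 7 is currently 1; toggle it via x ^ (1 << 7) = x ^ 128
→ 100101001 = 297

297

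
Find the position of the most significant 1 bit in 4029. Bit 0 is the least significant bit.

11

4029 = 111110111101
The topmost 1 is at position 11 (since 2^11 = 2048 ≤ 4029 < 4096).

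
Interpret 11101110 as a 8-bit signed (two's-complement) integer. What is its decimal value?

pattern = 11101110 (MSB is 1 ⇒ negative)
Invert: 00010001, add 1 → 00010010 = 18, so the value is -18.
(Equivalently: 238 - 2^8 = 238 - 256 = -18.)

-18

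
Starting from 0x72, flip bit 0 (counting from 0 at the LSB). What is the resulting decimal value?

115

x = 00001110010
bit 0 is currently 0; toggle it via x ^ (1 << 0) = x ^ 1
→ 00001110011 = 115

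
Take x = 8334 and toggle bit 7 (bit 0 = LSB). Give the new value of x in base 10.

x = 10000010001110
bit 7 is currently 1; toggle it via x ^ (1 << 7) = x ^ 128
→ 10000000001110 = 8206

8206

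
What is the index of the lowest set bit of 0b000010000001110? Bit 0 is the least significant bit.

0b000010000001110 = 10000001110
Trailing zeros: 1, so the lowest set bit is bit 1 (value 2).

1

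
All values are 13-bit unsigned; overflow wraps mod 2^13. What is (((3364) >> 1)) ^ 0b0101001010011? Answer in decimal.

3364 = 0110100100100
→ >> 1 → 0011010010010 = 1682
0b0101001010011 = 0101001010011
→ ^ → 0110011000001 = 3265

3265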